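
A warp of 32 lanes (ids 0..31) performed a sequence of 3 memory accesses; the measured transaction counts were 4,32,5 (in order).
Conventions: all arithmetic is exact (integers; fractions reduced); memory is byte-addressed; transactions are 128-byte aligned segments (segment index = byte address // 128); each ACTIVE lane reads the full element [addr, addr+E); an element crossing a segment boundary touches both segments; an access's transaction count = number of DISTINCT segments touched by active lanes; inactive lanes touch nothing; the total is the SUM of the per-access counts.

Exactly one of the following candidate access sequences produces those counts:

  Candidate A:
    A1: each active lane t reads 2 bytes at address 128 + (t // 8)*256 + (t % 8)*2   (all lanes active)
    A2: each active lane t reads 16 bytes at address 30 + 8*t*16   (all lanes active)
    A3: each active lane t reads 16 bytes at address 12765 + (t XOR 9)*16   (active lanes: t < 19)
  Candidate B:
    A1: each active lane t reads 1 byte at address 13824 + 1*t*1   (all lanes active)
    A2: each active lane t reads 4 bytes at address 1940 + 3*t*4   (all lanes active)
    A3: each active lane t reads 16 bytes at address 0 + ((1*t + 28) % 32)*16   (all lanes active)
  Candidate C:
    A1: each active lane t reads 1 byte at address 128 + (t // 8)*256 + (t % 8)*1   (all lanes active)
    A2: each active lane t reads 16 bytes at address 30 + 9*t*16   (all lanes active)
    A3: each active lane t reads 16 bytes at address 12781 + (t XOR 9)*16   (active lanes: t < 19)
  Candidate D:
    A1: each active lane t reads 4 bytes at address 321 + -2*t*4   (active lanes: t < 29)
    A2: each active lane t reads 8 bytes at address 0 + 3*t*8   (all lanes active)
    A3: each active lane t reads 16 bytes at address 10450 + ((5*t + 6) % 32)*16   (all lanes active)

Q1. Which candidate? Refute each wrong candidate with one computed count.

B: A1 gives 1 transaction, not 4
C: A2 gives 36 transactions, not 32
D: A1 gives 3 transactions, not 4
A: all counts match (4,32,5)

Answer: A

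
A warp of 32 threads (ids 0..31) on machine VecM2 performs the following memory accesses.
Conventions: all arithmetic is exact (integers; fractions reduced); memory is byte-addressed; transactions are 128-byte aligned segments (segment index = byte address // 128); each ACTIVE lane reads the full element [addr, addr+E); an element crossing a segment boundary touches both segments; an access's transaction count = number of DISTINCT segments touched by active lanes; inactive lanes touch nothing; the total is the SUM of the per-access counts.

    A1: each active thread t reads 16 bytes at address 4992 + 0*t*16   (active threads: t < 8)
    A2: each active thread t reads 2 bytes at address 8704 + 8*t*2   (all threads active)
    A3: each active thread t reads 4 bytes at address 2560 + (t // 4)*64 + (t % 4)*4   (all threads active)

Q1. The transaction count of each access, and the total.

A1: 1 transaction
A2: 4 transactions
A3: 4 transactions

Answer: 1,4,4; total 9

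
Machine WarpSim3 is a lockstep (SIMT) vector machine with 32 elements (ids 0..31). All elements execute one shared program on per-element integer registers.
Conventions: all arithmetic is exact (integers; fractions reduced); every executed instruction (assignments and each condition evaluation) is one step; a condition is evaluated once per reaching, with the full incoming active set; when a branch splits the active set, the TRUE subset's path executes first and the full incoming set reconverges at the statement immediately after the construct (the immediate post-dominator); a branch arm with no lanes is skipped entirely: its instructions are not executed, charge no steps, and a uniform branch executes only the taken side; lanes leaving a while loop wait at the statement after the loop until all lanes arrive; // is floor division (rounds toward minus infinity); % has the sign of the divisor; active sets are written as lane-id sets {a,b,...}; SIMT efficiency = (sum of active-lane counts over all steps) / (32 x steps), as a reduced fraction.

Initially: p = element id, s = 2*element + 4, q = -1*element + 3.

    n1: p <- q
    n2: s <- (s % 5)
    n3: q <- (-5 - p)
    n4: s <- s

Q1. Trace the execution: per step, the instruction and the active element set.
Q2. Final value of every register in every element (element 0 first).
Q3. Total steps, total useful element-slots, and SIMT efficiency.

step 0: p <- q                       {0,1,2,3,4,5,6,7,8,9,10,11,12,13,14,15,16,17,18,19,20,21,22,23,24,25,26,27,28,29,30,31}
step 1: s <- (s % 5)                 {0,1,2,3,4,5,6,7,8,9,10,11,12,13,14,15,16,17,18,19,20,21,22,23,24,25,26,27,28,29,30,31}
step 2: q <- (-5 - p)                {0,1,2,3,4,5,6,7,8,9,10,11,12,13,14,15,16,17,18,19,20,21,22,23,24,25,26,27,28,29,30,31}
step 3: s <- s                       {0,1,2,3,4,5,6,7,8,9,10,11,12,13,14,15,16,17,18,19,20,21,22,23,24,25,26,27,28,29,30,31}

Answer: 4 steps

p: 3,2,1,0,-1,-2,-3,-4,-5,-6,-7,-8,-9,-10,-11,-12,-13,-14,-15,-16,-17,-18,-19,-20,-21,-22,-23,-24,-25,-26,-27,-28
s: 4,1,3,0,2,4,1,3,0,2,4,1,3,0,2,4,1,3,0,2,4,1,3,0,2,4,1,3,0,2,4,1
q: -8,-7,-6,-5,-4,-3,-2,-1,0,1,2,3,4,5,6,7,8,9,10,11,12,13,14,15,16,17,18,19,20,21,22,23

steps = 4; useful = 128; efficiency = 128/128 = 1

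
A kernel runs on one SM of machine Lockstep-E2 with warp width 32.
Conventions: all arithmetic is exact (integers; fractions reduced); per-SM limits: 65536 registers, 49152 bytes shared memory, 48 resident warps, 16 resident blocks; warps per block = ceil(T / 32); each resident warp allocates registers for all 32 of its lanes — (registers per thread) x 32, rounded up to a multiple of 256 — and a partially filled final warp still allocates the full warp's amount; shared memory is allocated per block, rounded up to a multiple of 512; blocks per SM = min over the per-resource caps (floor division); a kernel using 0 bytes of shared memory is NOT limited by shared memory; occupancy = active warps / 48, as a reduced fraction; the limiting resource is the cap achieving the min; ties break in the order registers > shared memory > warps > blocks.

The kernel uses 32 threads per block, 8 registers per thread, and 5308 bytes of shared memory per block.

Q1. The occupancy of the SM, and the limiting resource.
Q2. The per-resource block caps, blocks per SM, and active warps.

Answer: occupancy 1/6, limited by shared memory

registers: 256 blocks
shared memory: 8 blocks
warps: 48 blocks
blocks: 16 blocks

Answer: 8 blocks, 8 active warps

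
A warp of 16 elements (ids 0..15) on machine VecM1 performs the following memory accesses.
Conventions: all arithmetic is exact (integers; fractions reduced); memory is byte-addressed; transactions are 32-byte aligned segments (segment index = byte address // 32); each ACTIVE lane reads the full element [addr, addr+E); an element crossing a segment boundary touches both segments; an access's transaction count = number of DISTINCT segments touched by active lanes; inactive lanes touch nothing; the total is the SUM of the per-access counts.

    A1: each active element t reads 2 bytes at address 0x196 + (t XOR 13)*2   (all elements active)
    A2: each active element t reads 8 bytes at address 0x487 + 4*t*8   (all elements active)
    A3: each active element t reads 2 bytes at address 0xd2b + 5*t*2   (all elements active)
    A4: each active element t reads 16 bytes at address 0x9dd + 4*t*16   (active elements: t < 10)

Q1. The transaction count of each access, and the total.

A1: 2 transactions
A2: 16 transactions
A3: 6 transactions
A4: 20 transactions

Answer: 2,16,6,20; total 44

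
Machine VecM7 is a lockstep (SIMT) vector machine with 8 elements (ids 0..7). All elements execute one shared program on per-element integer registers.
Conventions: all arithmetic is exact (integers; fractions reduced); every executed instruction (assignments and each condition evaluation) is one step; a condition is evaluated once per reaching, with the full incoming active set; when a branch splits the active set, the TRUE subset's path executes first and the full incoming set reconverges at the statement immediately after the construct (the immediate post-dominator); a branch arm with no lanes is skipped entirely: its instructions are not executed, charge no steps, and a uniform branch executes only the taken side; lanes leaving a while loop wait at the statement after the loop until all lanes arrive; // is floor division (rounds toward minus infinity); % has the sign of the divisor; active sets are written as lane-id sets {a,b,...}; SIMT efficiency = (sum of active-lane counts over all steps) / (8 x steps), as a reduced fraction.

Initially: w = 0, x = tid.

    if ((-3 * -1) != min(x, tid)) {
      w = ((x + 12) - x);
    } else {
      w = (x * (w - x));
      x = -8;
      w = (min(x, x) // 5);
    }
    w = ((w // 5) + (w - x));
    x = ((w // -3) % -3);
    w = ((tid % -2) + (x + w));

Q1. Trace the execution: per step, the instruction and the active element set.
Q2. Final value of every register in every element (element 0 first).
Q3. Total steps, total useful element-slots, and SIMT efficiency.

step 0: eval ((-3 * -1) != min(x, tid)) {0,1,2,3,4,5,6,7}
step 1: w <- ((x + 12) - x)          {0,1,2,4,5,6,7}
step 2: w <- (x * (w - x))           {3}
step 3: x <- -8                      {3}
step 4: w <- (min(x, x) // 5)        {3}
step 5: w <- ((w // 5) + (w - x))    {0,1,2,3,4,5,6,7}
step 6: x <- ((w // -3) % -3)        {0,1,2,3,4,5,6,7}
step 7: w <- ((tid % -2) + (x + w))  {0,1,2,3,4,5,6,7}

Answer: 8 steps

w: 12,10,11,2,9,8,8,6
x: -2,-2,-1,-2,-1,0,0,0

steps = 8; useful = 42; efficiency = 42/64 = 21/32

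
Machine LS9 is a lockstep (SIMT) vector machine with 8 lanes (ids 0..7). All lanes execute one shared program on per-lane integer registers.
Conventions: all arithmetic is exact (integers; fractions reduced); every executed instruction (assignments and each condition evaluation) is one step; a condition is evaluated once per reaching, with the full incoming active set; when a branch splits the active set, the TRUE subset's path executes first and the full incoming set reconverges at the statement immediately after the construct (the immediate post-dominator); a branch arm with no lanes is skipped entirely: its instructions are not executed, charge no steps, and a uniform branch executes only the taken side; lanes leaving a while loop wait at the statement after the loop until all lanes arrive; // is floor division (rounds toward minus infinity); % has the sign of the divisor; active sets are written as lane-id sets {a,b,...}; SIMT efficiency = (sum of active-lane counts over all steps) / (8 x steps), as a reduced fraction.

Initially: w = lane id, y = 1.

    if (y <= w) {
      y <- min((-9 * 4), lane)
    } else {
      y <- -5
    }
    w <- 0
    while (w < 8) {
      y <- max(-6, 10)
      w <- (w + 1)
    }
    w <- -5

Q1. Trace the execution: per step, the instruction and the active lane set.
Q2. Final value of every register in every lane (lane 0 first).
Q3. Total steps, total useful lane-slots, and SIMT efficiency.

step 0: eval (y <= w)                {0,1,2,3,4,5,6,7}
step 1: y <- min((-9 * 4), lane)     {1,2,3,4,5,6,7}
step 2: y <- -5                      {0}
step 3: w <- 0                       {0,1,2,3,4,5,6,7}
step 4: eval (w < 8)                 {0,1,2,3,4,5,6,7}
step 5: y <- max(-6, 10)             {0,1,2,3,4,5,6,7}
step 6: w <- (w + 1)                 {0,1,2,3,4,5,6,7}
step 7: eval (w < 8)                 {0,1,2,3,4,5,6,7}
step 8: y <- max(-6, 10)             {0,1,2,3,4,5,6,7}
step 9: w <- (w + 1)                 {0,1,2,3,4,5,6,7}
step 10: eval (w < 8)                 {0,1,2,3,4,5,6,7}
step 11: y <- max(-6, 10)             {0,1,2,3,4,5,6,7}
step 12: w <- (w + 1)                 {0,1,2,3,4,5,6,7}
step 13: eval (w < 8)                 {0,1,2,3,4,5,6,7}
step 14: y <- max(-6, 10)             {0,1,2,3,4,5,6,7}
step 15: w <- (w + 1)                 {0,1,2,3,4,5,6,7}
step 16: eval (w < 8)                 {0,1,2,3,4,5,6,7}
step 17: y <- max(-6, 10)             {0,1,2,3,4,5,6,7}
step 18: w <- (w + 1)                 {0,1,2,3,4,5,6,7}
step 19: eval (w < 8)                 {0,1,2,3,4,5,6,7}
step 20: y <- max(-6, 10)             {0,1,2,3,4,5,6,7}
step 21: w <- (w + 1)                 {0,1,2,3,4,5,6,7}
step 22: eval (w < 8)                 {0,1,2,3,4,5,6,7}
step 23: y <- max(-6, 10)             {0,1,2,3,4,5,6,7}
step 24: w <- (w + 1)                 {0,1,2,3,4,5,6,7}
step 25: eval (w < 8)                 {0,1,2,3,4,5,6,7}
step 26: y <- max(-6, 10)             {0,1,2,3,4,5,6,7}
step 27: w <- (w + 1)                 {0,1,2,3,4,5,6,7}
step 28: eval (w < 8)                 {0,1,2,3,4,5,6,7}
step 29: w <- -5                      {0,1,2,3,4,5,6,7}

Answer: 30 steps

w: -5,-5,-5,-5,-5,-5,-5,-5
y: 10,10,10,10,10,10,10,10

steps = 30; useful = 232; efficiency = 232/240 = 29/30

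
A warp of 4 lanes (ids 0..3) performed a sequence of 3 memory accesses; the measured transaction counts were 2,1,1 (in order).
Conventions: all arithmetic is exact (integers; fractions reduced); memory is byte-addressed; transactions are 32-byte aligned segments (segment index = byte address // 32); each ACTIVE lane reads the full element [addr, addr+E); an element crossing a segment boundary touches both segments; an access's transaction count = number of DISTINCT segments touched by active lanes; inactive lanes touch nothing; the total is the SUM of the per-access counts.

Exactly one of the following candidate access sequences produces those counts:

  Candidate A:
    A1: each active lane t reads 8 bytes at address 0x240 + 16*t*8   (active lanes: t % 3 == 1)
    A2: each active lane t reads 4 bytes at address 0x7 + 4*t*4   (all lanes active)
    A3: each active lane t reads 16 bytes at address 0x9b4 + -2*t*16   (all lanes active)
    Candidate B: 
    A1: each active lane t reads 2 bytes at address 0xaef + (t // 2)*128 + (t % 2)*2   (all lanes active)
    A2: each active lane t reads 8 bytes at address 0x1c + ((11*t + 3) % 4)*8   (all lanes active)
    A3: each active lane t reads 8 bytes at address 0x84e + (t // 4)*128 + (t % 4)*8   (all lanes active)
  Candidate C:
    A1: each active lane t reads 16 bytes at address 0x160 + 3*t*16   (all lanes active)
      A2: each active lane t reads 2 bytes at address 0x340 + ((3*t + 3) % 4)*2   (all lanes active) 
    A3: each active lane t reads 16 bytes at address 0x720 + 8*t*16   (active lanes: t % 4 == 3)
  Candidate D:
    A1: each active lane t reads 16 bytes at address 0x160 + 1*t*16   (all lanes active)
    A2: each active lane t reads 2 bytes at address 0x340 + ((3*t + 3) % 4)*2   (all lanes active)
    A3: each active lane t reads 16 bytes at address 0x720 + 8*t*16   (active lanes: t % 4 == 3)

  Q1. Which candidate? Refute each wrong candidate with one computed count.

A: A1 gives 1 transaction, not 2
B: A2 gives 2 transactions, not 1
C: A1 gives 4 transactions, not 2
D: all counts match (2,1,1)

Answer: D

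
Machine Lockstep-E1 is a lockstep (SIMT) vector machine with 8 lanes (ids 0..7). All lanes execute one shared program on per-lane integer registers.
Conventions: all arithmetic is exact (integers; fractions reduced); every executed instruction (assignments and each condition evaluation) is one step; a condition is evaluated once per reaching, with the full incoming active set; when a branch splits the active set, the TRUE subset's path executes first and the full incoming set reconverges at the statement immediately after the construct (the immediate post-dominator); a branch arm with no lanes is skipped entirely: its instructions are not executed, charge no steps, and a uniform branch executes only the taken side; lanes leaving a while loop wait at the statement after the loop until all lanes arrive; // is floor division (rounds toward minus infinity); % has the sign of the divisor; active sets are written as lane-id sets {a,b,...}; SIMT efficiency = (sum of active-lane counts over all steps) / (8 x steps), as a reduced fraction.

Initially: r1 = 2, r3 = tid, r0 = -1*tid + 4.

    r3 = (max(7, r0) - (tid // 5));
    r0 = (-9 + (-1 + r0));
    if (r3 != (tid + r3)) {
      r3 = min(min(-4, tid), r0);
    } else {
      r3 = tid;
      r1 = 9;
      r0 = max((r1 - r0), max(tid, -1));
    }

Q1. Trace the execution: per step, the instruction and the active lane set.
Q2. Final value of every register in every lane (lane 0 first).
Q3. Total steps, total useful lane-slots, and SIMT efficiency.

step 0: r3 <- (max(7, r0) - (tid // 5)) {0,1,2,3,4,5,6,7}
step 1: r0 <- (-9 + (-1 + r0))       {0,1,2,3,4,5,6,7}
step 2: eval (r3 != (tid + r3))      {0,1,2,3,4,5,6,7}
step 3: r3 <- min(min(-4, tid), r0)  {1,2,3,4,5,6,7}
step 4: r3 <- tid                    {0}
step 5: r1 <- 9                      {0}
step 6: r0 <- max((r1 - r0), max(tid, -1)) {0}

Answer: 7 steps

r1: 9,2,2,2,2,2,2,2
r3: 0,-7,-8,-9,-10,-11,-12,-13
r0: 15,-7,-8,-9,-10,-11,-12,-13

steps = 7; useful = 34; efficiency = 34/56 = 17/28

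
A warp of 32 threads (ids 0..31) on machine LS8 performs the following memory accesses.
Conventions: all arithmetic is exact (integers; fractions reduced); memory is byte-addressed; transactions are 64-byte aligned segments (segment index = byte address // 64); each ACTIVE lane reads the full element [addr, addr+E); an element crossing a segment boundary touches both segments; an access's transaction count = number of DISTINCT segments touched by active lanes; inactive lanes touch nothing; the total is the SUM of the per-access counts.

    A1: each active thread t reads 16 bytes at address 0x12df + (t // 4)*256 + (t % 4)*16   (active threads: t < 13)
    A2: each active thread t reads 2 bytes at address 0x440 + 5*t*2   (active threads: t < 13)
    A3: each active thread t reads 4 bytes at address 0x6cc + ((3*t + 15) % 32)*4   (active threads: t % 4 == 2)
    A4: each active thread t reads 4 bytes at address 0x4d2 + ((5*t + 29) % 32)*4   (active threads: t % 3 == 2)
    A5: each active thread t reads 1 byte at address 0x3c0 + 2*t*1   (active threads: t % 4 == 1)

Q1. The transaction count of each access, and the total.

A1: 7 transactions
A2: 2 transactions
A3: 3 transactions
A4: 3 transactions
A5: 1 transaction

Answer: 7,2,3,3,1; total 16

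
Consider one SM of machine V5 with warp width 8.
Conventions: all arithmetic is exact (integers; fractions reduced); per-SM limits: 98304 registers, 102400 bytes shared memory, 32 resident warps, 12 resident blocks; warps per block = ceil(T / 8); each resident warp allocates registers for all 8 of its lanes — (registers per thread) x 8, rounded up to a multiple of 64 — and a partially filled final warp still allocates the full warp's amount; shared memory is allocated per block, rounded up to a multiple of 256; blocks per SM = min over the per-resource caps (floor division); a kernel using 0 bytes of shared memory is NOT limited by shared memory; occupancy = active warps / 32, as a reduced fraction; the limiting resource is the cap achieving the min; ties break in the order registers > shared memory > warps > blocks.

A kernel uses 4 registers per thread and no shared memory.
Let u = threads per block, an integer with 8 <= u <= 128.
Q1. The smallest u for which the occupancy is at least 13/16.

Answer: u = 17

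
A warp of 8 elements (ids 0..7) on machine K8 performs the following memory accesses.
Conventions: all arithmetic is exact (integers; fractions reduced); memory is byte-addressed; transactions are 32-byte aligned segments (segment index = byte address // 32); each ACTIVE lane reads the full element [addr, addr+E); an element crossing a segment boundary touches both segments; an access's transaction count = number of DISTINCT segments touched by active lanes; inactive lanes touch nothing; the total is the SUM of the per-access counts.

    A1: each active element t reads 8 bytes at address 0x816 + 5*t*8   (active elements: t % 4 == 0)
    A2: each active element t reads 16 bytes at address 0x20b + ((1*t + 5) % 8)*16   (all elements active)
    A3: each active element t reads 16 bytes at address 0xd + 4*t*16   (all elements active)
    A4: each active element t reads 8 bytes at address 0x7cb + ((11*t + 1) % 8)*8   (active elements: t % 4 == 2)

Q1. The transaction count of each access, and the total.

A1: 2 transactions
A2: 5 transactions
A3: 8 transactions
A4: 2 transactions

Answer: 2,5,8,2; total 17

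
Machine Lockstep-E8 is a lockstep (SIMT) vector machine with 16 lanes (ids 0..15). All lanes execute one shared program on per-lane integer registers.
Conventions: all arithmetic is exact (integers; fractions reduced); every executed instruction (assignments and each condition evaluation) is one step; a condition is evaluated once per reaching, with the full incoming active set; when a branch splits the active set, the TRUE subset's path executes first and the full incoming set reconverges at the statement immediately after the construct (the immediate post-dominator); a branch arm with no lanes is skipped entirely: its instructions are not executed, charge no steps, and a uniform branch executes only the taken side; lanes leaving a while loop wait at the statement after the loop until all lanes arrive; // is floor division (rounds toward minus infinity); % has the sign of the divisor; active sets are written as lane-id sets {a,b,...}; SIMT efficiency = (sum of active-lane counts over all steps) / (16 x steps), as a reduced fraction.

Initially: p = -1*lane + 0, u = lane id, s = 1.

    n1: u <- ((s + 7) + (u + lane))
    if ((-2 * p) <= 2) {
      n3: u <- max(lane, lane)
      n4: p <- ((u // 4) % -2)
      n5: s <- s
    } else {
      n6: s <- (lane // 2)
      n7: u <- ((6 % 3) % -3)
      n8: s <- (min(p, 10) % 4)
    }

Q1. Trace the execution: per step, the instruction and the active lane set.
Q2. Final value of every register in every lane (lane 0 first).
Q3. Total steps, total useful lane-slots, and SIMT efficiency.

step 0: u <- ((s + 7) + (u + lane))  {0,1,2,3,4,5,6,7,8,9,10,11,12,13,14,15}
step 1: eval ((-2 * p) <= 2)         {0,1,2,3,4,5,6,7,8,9,10,11,12,13,14,15}
step 2: u <- max(lane, lane)         {0,1}
step 3: p <- ((u // 4) % -2)         {0,1}
step 4: s <- s                       {0,1}
step 5: s <- (lane // 2)             {2,3,4,5,6,7,8,9,10,11,12,13,14,15}
step 6: u <- ((6 % 3) % -3)          {2,3,4,5,6,7,8,9,10,11,12,13,14,15}
step 7: s <- (min(p, 10) % 4)        {2,3,4,5,6,7,8,9,10,11,12,13,14,15}

Answer: 8 steps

p: 0,0,-2,-3,-4,-5,-6,-7,-8,-9,-10,-11,-12,-13,-14,-15
u: 0,1,0,0,0,0,0,0,0,0,0,0,0,0,0,0
s: 1,1,2,1,0,3,2,1,0,3,2,1,0,3,2,1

steps = 8; useful = 80; efficiency = 80/128 = 5/8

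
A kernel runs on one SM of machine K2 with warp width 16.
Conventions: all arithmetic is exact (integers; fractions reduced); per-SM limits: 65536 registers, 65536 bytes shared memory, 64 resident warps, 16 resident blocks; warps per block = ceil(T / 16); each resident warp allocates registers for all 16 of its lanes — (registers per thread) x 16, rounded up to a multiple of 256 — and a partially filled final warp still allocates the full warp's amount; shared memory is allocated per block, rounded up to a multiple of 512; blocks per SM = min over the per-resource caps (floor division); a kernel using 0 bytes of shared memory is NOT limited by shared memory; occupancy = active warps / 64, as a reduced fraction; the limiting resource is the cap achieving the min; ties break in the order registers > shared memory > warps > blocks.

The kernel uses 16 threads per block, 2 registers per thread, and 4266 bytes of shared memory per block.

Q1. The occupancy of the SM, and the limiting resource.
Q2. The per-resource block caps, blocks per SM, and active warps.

Answer: occupancy 7/32, limited by shared memory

registers: 256 blocks
shared memory: 14 blocks
warps: 64 blocks
blocks: 16 blocks

Answer: 14 blocks, 14 active warps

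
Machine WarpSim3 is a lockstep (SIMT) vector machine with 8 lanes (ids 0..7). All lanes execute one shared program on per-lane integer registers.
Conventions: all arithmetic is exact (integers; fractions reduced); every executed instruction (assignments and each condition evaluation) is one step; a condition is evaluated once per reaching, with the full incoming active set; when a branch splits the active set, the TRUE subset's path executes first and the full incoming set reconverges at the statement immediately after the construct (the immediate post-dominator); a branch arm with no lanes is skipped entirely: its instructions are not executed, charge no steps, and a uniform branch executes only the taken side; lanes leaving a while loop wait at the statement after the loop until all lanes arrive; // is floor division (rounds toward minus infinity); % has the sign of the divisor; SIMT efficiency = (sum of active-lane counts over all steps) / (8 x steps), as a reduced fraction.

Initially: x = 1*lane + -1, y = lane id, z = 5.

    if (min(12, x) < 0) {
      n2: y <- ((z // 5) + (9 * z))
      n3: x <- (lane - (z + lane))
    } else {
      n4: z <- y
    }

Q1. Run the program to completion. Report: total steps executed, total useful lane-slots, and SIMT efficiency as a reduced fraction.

Answer: 4 steps, 17 useful, 17/32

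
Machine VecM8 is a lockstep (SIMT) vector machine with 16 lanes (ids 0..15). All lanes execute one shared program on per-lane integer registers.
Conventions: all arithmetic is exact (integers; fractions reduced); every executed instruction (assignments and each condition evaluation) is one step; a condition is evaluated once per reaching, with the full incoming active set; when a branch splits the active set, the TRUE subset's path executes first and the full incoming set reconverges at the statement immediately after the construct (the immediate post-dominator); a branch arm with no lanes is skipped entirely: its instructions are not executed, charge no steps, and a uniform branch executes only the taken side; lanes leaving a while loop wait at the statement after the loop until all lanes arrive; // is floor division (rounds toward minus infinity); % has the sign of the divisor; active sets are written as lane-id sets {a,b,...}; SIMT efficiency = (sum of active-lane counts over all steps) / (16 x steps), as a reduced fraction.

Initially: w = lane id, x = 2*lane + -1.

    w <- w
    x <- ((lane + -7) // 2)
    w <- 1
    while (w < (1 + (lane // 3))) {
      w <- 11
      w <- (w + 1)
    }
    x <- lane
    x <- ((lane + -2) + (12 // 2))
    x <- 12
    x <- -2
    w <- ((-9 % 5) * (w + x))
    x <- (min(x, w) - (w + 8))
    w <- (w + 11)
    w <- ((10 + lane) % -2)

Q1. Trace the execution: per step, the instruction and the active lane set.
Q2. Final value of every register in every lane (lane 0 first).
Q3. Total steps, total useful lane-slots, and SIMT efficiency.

step 0: w <- w                       {0,1,2,3,4,5,6,7,8,9,10,11,12,13,14,15}
step 1: x <- ((lane + -7) // 2)      {0,1,2,3,4,5,6,7,8,9,10,11,12,13,14,15}
step 2: w <- 1                       {0,1,2,3,4,5,6,7,8,9,10,11,12,13,14,15}
step 3: eval (w < (1 + (lane // 3))) {0,1,2,3,4,5,6,7,8,9,10,11,12,13,14,15}
step 4: w <- 11                      {3,4,5,6,7,8,9,10,11,12,13,14,15}
step 5: w <- (w + 1)                 {3,4,5,6,7,8,9,10,11,12,13,14,15}
step 6: eval (w < (1 + (lane // 3))) {3,4,5,6,7,8,9,10,11,12,13,14,15}
step 7: x <- lane                    {0,1,2,3,4,5,6,7,8,9,10,11,12,13,14,15}
step 8: x <- ((lane + -2) + (12 // 2)) {0,1,2,3,4,5,6,7,8,9,10,11,12,13,14,15}
step 9: x <- 12                      {0,1,2,3,4,5,6,7,8,9,10,11,12,13,14,15}
step 10: x <- -2                      {0,1,2,3,4,5,6,7,8,9,10,11,12,13,14,15}
step 11: w <- ((-9 % 5) * (w + x))    {0,1,2,3,4,5,6,7,8,9,10,11,12,13,14,15}
step 12: x <- (min(x, w) - (w + 8))   {0,1,2,3,4,5,6,7,8,9,10,11,12,13,14,15}
step 13: w <- (w + 11)                {0,1,2,3,4,5,6,7,8,9,10,11,12,13,14,15}
step 14: w <- ((10 + lane) % -2)      {0,1,2,3,4,5,6,7,8,9,10,11,12,13,14,15}

Answer: 15 steps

w: 0,-1,0,-1,0,-1,0,-1,0,-1,0,-1,0,-1,0,-1
x: -9,-9,-9,-20,-20,-20,-20,-20,-20,-20,-20,-20,-20,-20,-20,-20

steps = 15; useful = 231; efficiency = 231/240 = 77/80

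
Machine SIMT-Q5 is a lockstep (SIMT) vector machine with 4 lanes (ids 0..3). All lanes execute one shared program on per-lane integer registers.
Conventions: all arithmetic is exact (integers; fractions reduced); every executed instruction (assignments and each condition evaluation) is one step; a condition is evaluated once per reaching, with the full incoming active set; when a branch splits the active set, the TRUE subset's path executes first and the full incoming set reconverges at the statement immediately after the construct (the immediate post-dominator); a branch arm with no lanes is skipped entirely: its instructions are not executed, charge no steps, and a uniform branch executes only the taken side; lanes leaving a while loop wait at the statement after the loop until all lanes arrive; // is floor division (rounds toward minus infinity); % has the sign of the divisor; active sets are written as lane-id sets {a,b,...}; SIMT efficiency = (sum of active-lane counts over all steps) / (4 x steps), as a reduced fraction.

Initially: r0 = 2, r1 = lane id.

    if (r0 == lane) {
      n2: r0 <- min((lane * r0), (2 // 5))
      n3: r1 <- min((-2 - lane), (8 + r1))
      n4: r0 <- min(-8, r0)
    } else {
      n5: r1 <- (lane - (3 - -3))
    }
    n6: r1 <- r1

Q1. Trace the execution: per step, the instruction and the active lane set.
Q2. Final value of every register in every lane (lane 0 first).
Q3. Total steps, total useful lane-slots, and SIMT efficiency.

step 0: eval (r0 == lane)            {0,1,2,3}
step 1: r0 <- min((lane * r0), (2 // 5)) {2}
step 2: r1 <- min((-2 - lane), (8 + r1)) {2}
step 3: r0 <- min(-8, r0)            {2}
step 4: r1 <- (lane - (3 - -3))      {0,1,3}
step 5: r1 <- r1                     {0,1,2,3}

Answer: 6 steps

r0: 2,2,-8,2
r1: -6,-5,-4,-3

steps = 6; useful = 14; efficiency = 14/24 = 7/12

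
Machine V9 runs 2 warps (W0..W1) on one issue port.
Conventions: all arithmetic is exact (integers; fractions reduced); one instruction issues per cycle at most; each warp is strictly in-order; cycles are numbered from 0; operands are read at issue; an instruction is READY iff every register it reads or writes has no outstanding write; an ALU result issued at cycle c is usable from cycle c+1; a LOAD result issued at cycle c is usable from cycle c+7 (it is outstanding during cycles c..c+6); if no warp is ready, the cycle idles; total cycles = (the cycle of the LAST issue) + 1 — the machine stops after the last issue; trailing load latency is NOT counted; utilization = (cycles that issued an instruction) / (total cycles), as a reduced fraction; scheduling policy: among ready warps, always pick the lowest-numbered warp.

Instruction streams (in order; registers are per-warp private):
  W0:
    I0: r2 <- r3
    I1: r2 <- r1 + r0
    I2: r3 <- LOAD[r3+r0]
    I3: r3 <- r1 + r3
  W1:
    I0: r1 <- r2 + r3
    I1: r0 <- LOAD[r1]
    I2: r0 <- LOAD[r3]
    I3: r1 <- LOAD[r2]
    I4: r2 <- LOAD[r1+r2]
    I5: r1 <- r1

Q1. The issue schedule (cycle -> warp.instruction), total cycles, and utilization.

cycle 0: W0.I0
cycle 1: W0.I1
cycle 2: W0.I2
cycle 3: W1.I0
cycle 4: W1.I1
cycle 5: idle
cycle 6: idle
cycle 7: idle
cycle 8: idle
cycle 9: W0.I3
cycle 10: idle
cycle 11: W1.I2
cycle 12: W1.I3
cycle 13: idle
cycle 14: idle
cycle 15: idle
cycle 16: idle
cycle 17: idle
cycle 18: idle
cycle 19: W1.I4
cycle 20: W1.I5

Answer: 21 cycles, utilization 10/21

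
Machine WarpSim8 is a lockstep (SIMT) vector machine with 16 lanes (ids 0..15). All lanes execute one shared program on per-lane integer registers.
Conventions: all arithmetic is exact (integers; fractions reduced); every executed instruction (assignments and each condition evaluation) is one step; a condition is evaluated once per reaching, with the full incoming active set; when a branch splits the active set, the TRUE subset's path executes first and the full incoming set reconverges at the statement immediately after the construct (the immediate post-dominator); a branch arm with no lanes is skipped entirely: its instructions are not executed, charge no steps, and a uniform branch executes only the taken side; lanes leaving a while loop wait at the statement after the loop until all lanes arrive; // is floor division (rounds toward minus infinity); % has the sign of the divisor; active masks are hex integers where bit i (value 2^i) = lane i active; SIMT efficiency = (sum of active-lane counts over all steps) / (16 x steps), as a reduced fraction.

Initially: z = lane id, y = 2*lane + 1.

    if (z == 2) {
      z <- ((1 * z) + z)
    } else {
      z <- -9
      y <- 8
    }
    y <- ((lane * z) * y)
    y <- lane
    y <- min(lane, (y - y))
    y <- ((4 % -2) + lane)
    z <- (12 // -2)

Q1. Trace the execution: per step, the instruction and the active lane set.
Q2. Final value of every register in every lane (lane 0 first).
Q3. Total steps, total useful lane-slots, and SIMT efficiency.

step 0: eval (z == 2)                0xffff
step 1: z <- ((1 * z) + z)           0x0004
step 2: z <- -9                      0xfffb
step 3: y <- 8                       0xfffb
step 4: y <- ((lane * z) * y)        0xffff
step 5: y <- lane                    0xffff
step 6: y <- min(lane, (y - y))      0xffff
step 7: y <- ((4 % -2) + lane)       0xffff
step 8: z <- (12 // -2)              0xffff

Answer: 9 steps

z: -6,-6,-6,-6,-6,-6,-6,-6,-6,-6,-6,-6,-6,-6,-6,-6
y: 0,1,2,3,4,5,6,7,8,9,10,11,12,13,14,15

steps = 9; useful = 127; efficiency = 127/144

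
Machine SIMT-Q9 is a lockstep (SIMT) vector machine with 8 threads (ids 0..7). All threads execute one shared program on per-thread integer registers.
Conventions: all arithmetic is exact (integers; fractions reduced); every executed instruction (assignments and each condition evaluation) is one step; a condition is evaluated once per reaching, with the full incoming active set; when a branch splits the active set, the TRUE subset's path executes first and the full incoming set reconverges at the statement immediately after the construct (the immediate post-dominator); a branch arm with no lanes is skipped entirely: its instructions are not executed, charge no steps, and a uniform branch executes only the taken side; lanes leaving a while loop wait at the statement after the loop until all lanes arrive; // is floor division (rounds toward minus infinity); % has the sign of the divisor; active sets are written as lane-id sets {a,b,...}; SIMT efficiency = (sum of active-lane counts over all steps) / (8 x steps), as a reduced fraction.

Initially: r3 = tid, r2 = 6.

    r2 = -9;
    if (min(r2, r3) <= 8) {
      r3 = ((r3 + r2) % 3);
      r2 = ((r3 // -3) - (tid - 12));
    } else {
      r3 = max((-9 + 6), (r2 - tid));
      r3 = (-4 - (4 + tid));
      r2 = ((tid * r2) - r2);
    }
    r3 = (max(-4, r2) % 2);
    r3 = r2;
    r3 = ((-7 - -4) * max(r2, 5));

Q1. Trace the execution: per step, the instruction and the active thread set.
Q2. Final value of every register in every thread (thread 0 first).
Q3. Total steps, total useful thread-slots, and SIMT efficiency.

step 0: r2 <- -9                     {0,1,2,3,4,5,6,7}
step 1: eval (min(r2, r3) <= 8)      {0,1,2,3,4,5,6,7}
step 2: r3 <- ((r3 + r2) % 3)        {0,1,2,3,4,5,6,7}
step 3: r2 <- ((r3 // -3) - (tid - 12)) {0,1,2,3,4,5,6,7}
step 4: r3 <- (max(-4, r2) % 2)      {0,1,2,3,4,5,6,7}
step 5: r3 <- r2                     {0,1,2,3,4,5,6,7}
step 6: r3 <- ((-7 - -4) * max(r2, 5)) {0,1,2,3,4,5,6,7}

Answer: 7 steps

r3: -36,-30,-27,-27,-21,-18,-18,-15
r2: 12,10,9,9,7,6,6,4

steps = 7; useful = 56; efficiency = 56/56 = 1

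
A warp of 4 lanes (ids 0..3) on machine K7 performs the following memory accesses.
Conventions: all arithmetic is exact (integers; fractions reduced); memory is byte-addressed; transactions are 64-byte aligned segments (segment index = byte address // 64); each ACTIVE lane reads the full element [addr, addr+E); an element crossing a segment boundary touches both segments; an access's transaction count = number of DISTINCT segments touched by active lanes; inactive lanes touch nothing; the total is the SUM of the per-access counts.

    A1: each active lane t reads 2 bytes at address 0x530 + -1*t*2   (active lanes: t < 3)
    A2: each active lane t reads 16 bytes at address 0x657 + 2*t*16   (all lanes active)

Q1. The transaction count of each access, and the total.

A1: 1 transaction
A2: 3 transactions

Answer: 1,3; total 4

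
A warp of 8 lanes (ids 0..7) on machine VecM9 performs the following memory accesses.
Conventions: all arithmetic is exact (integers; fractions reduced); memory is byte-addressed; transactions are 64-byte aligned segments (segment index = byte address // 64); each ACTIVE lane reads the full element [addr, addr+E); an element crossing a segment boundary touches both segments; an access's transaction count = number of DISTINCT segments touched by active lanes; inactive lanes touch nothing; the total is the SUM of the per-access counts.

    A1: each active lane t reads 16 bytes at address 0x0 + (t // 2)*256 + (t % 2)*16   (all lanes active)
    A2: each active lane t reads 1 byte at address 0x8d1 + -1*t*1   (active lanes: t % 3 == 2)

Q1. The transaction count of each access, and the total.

A1: 4 transactions
A2: 1 transaction

Answer: 4,1; total 5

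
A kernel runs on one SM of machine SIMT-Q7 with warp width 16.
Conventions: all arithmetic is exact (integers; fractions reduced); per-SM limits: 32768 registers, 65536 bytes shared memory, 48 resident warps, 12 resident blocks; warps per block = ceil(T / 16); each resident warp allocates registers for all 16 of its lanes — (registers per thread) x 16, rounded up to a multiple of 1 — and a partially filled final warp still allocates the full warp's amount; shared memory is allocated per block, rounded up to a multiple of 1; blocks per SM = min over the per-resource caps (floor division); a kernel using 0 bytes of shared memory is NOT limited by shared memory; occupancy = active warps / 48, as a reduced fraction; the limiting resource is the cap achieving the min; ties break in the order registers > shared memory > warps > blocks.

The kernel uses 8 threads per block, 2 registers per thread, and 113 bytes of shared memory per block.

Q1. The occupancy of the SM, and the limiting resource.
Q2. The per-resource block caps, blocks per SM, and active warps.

Answer: occupancy 1/4, limited by blocks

registers: 1024 blocks
shared memory: 579 blocks
warps: 48 blocks
blocks: 12 blocks

Answer: 12 blocks, 12 active warps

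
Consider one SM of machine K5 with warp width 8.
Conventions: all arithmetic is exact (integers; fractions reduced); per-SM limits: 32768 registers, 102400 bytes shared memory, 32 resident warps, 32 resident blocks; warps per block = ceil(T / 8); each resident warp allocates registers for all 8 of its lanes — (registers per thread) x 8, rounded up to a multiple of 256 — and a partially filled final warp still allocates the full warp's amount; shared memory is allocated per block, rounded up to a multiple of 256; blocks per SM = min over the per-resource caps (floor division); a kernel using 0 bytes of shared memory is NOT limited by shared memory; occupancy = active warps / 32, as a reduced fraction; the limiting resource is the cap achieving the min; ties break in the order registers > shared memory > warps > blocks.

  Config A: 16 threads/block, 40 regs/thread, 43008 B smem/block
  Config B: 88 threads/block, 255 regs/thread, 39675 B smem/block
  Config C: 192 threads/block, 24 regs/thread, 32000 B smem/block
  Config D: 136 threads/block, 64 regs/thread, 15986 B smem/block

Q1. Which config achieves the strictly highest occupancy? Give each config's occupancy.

occupancies: A 1/8, B 11/32, C 3/4, D 17/32

Answer: C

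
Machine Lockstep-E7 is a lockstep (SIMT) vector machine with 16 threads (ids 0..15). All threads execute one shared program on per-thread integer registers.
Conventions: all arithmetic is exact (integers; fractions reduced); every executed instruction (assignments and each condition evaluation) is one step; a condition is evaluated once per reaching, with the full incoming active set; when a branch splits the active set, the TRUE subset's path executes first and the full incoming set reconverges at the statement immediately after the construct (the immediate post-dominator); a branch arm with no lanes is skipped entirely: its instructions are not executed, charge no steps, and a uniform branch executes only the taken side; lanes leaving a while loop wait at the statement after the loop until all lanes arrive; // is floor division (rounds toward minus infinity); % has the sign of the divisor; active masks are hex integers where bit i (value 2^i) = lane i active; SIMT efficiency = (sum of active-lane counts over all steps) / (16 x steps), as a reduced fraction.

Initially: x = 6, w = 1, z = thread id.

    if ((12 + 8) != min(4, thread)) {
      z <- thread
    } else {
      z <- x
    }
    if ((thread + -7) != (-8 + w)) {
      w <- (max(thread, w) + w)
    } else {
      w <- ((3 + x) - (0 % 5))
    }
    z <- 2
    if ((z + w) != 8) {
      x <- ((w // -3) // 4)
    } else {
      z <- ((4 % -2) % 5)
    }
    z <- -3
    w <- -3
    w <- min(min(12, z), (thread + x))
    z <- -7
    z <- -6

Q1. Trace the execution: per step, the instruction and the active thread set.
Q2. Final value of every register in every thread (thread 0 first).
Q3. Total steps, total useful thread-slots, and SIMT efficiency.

step 0: eval ((12 + 8) != min(4, thread)) 0xffff
step 1: z <- thread                  0xffff
step 2: eval ((thread + -7) != (-8 + w)) 0xffff
step 3: w <- (max(thread, w) + w)    0xfffe
step 4: w <- ((3 + x) - (0 % 5))     0x0001
step 5: z <- 2                       0xffff
step 6: eval ((z + w) != 8)          0xffff
step 7: x <- ((w // -3) // 4)        0xffdf
step 8: z <- ((4 % -2) % 5)          0x0020
step 9: z <- -3                      0xffff
step 10: w <- -3                      0xffff
step 11: w <- min(min(12, z), (thread + x)) 0xffff
step 12: z <- -7                      0xffff
step 13: z <- -6                      0xffff

Answer: 14 steps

x: -1,-1,-1,-1,-1,6,-1,-1,-1,-1,-1,-1,-2,-2,-2,-2
w: -3,-3,-3,-3,-3,-3,-3,-3,-3,-3,-3,-3,-3,-3,-3,-3
z: -6,-6,-6,-6,-6,-6,-6,-6,-6,-6,-6,-6,-6,-6,-6,-6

steps = 14; useful = 192; efficiency = 192/224 = 6/7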